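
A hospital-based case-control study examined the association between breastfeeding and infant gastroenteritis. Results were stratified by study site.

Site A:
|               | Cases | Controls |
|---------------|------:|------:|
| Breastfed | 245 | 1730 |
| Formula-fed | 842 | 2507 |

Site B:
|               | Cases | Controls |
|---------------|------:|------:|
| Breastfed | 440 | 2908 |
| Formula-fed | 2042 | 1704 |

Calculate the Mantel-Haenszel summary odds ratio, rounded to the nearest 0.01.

0.20

OR_MH = Σ(aᵢdᵢ/nᵢ) / Σ(bᵢcᵢ/nᵢ), where nᵢ is the stratum total.
Stratum 1 (Site A): n = 5324; a·d/n = 245·2507/5324 = 115.3672; b·c/n = 1730·842/5324 = 273.6026
Stratum 2 (Site B): n = 7094; a·d/n = 440·1704/7094 = 105.6893; b·c/n = 2908·2042/7094 = 837.0646
OR_MH = (115.3672 + 105.6893) / (273.6026 + 837.0646) = 221.0565 / 1110.6671 = 0.19903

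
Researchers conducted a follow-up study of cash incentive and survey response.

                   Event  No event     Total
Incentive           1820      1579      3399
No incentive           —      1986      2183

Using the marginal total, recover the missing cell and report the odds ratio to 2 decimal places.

11.62

The missing cell is in the unexposed row: 2183 − 1986 = 197.
So a = 1820, b = 1579, c = 197, d = 1986.
OR = (a·d)/(b·c) = (1820 × 1986) / (1579 × 197) = 3614520 / 311063 = 11.61990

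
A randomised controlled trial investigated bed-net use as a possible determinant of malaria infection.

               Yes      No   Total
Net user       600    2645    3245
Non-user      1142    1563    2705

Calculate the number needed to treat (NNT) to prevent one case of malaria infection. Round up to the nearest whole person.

5

Risk in treated group = 600/3245 = 0.18490; risk in control = 1142/2705 = 0.42218.
Absolute risk reduction = 0.42218 − 0.18490 = 0.23728
NNT = 1 / ARR = 1 / 0.23728 = 4.214 → round up → 5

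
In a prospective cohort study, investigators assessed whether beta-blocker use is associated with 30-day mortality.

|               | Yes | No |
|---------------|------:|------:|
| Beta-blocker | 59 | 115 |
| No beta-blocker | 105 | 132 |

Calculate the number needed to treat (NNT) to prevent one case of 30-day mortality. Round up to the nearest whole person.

10

Risk in treated group = 59/174 = 0.33908; risk in control = 105/237 = 0.44304.
Absolute risk reduction = 0.44304 − 0.33908 = 0.10396
NNT = 1 / ARR = 1 / 0.10396 = 9.619 → round up → 10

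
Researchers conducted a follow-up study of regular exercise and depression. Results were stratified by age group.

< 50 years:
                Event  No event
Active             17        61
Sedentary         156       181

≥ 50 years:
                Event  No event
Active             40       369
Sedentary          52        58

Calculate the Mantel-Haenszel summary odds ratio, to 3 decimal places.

OR_MH = Σ(aᵢdᵢ/nᵢ) / Σ(bᵢcᵢ/nᵢ), where nᵢ is the stratum total.
Stratum 1 (< 50 years): n = 415; a·d/n = 17·181/415 = 7.4145; b·c/n = 61·156/415 = 22.9301
Stratum 2 (≥ 50 years): n = 519; a·d/n = 40·58/519 = 4.4701; b·c/n = 369·52/519 = 36.9711
OR_MH = (7.4145 + 4.4701) / (22.9301 + 36.9711) = 11.8846 / 59.9012 = 0.19840

0.198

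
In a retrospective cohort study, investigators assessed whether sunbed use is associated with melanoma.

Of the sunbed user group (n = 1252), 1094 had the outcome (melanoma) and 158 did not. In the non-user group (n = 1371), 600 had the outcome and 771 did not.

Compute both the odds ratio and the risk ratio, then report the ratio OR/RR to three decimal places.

4.456

From the description: a = 1094, b = 158, c = 600, d = 771.
OR = (1094·771)/(158·600) = 843474/94800 = 8.89741
Risk in exposed = 1094/1252 = 0.87380; risk in unexposed = 600/1371 = 0.43764; RR = 1.99664
OR/RR = 8.89741 / 1.99664 = 4.45619
The outcome is not rare, so the OR lies further from 1 than the RR.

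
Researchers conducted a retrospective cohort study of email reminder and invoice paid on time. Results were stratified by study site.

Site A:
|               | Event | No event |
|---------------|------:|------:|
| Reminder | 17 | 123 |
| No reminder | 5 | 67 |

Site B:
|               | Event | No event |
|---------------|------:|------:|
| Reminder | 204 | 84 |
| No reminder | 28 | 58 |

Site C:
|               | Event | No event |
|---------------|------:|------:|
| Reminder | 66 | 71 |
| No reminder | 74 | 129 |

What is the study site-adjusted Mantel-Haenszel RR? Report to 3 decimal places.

RR_MH = Σ(aᵢ·n₀ᵢ/nᵢ) / Σ(cᵢ·n₁ᵢ/nᵢ), with n₁ᵢ = aᵢ+bᵢ (exposed), n₀ᵢ = cᵢ+dᵢ (unexposed), nᵢ = n₁ᵢ+n₀ᵢ.
Stratum 1 (Site A): n₁ = 140, n₀ = 72, n = 212; a·n₀/n = 17·72/212 = 5.7736; c·n₁/n = 5·140/212 = 3.3019
Stratum 2 (Site B): n₁ = 288, n₀ = 86, n = 374; a·n₀/n = 204·86/374 = 46.9091; c·n₁/n = 28·288/374 = 21.5615
Stratum 3 (Site C): n₁ = 137, n₀ = 203, n = 340; a·n₀/n = 66·203/340 = 39.4059; c·n₁/n = 74·137/340 = 29.8176
RR_MH = (5.7736 + 46.9091 + 39.4059) / (3.3019 + 21.5615 + 29.8176) = 92.0886 / 54.6810 = 1.68410

1.684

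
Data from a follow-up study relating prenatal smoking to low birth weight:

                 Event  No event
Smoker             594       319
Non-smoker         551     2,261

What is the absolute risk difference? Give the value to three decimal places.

Cells: a = 594, b = 319, c = 551, d = 2261.
Risk in exposed = 594/913 = 0.650602; risk in unexposed = 551/2812 = 0.195946.
Risk difference = 0.650602 − 0.195946 = 0.454656

0.455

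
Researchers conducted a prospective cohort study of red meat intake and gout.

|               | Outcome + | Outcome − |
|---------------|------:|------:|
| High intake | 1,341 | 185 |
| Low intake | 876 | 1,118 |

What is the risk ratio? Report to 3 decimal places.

Cells: a = 1341, b = 185, c = 876, d = 1118.
Risk in exposed = 1341/1526 = 0.87877; risk in unexposed = 876/1994 = 0.43932.
RR = 0.87877 / 0.43932 = 2.00030
The risk among the exposed is 2.00 times that among the unexposed.

2.000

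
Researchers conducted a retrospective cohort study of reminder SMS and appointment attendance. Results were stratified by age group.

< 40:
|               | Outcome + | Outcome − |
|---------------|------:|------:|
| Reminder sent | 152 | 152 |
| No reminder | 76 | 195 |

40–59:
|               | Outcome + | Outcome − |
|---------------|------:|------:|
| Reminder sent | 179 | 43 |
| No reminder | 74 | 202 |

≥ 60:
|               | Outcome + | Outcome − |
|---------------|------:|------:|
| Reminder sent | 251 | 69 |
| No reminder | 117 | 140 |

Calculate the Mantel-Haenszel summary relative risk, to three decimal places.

2.047

RR_MH = Σ(aᵢ·n₀ᵢ/nᵢ) / Σ(cᵢ·n₁ᵢ/nᵢ), with n₁ᵢ = aᵢ+bᵢ (exposed), n₀ᵢ = cᵢ+dᵢ (unexposed), nᵢ = n₁ᵢ+n₀ᵢ.
Stratum 1 (< 40): n₁ = 304, n₀ = 271, n = 575; a·n₀/n = 152·271/575 = 71.6383; c·n₁/n = 76·304/575 = 40.1809
Stratum 2 (40–59): n₁ = 222, n₀ = 276, n = 498; a·n₀/n = 179·276/498 = 99.2048; c·n₁/n = 74·222/498 = 32.9880
Stratum 3 (≥ 60): n₁ = 320, n₀ = 257, n = 577; a·n₀/n = 251·257/577 = 111.7972; c·n₁/n = 117·320/577 = 64.8873
RR_MH = (71.6383 + 99.2048 + 111.7972) / (40.1809 + 32.9880 + 64.8873) = 282.6403 / 138.0562 = 2.04728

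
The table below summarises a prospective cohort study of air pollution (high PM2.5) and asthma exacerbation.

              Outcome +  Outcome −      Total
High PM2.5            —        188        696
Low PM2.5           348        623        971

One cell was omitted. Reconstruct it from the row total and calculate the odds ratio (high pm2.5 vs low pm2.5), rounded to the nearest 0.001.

4.837

The missing cell is in the exposed row: 696 − 188 = 508.
So a = 508, b = 188, c = 348, d = 623.
OR = (a·d)/(b·c) = (508 × 623) / (188 × 348) = 316484 / 65424 = 4.83743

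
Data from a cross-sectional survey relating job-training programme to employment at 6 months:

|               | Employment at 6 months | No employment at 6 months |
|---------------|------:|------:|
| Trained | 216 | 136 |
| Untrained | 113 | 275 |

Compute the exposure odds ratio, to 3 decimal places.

3.865

Cells: a = 216, b = 136, c = 113, d = 275.
OR = (a·d)/(b·c) = (216 × 275) / (136 × 113) = 59400 / 15368 = 3.86517
The odds of employment at 6 months are about 3.87 times as high in the trained group.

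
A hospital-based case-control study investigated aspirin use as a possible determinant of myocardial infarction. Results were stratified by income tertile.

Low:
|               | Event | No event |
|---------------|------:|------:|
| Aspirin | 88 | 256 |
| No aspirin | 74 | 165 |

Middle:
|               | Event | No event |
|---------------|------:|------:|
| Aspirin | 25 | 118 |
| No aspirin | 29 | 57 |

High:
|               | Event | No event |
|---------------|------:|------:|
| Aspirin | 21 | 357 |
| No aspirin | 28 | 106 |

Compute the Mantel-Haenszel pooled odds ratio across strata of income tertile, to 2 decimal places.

0.53

OR_MH = Σ(aᵢdᵢ/nᵢ) / Σ(bᵢcᵢ/nᵢ), where nᵢ is the stratum total.
Stratum 1 (Low): n = 583; a·d/n = 88·165/583 = 24.9057; b·c/n = 256·74/583 = 32.4940
Stratum 2 (Middle): n = 229; a·d/n = 25·57/229 = 6.2227; b·c/n = 118·29/229 = 14.9432
Stratum 3 (High): n = 512; a·d/n = 21·106/512 = 4.3477; b·c/n = 357·28/512 = 19.5234
OR_MH = (24.9057 + 6.2227 + 4.3477) / (32.4940 + 14.9432 + 19.5234) = 35.4760 / 66.9607 = 0.52980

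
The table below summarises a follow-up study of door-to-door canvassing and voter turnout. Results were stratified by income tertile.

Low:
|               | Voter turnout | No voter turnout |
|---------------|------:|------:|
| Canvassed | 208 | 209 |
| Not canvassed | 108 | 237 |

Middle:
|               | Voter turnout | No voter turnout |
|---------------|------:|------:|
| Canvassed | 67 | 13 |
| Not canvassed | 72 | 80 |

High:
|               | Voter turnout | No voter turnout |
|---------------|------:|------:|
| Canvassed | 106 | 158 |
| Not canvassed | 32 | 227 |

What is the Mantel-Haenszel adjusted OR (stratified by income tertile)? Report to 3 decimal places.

OR_MH = Σ(aᵢdᵢ/nᵢ) / Σ(bᵢcᵢ/nᵢ), where nᵢ is the stratum total.
Stratum 1 (Low): n = 762; a·d/n = 208·237/762 = 64.6929; b·c/n = 209·108/762 = 29.6220
Stratum 2 (Middle): n = 232; a·d/n = 67·80/232 = 23.1034; b·c/n = 13·72/232 = 4.0345
Stratum 3 (High): n = 523; a·d/n = 106·227/523 = 46.0076; b·c/n = 158·32/523 = 9.6673
OR_MH = (64.6929 + 23.1034 + 46.0076) / (29.6220 + 4.0345 + 9.6673) = 133.8040 / 43.3238 = 3.08846

3.088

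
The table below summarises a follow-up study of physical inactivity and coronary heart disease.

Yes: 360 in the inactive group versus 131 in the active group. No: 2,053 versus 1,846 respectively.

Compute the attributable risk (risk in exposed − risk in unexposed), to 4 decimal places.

0.0829

From the description: a = 360, b = 2053, c = 131, d = 1846.
Risk in exposed = 360/2413 = 0.149192; risk in unexposed = 131/1977 = 0.066262.
Risk difference = 0.149192 − 0.066262 = 0.082930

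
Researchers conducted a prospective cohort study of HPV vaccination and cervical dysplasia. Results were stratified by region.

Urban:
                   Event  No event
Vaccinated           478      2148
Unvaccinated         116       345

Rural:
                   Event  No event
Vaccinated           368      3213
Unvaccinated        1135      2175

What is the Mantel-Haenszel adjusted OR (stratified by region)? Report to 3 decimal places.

0.278

OR_MH = Σ(aᵢdᵢ/nᵢ) / Σ(bᵢcᵢ/nᵢ), where nᵢ is the stratum total.
Stratum 1 (Urban): n = 3087; a·d/n = 478·345/3087 = 53.4208; b·c/n = 2148·116/3087 = 80.7153
Stratum 2 (Rural): n = 6891; a·d/n = 368·2175/6891 = 116.1515; b·c/n = 3213·1135/6891 = 529.2055
OR_MH = (53.4208 + 116.1515) / (80.7153 + 529.2055) = 169.5723 / 609.9207 = 0.27802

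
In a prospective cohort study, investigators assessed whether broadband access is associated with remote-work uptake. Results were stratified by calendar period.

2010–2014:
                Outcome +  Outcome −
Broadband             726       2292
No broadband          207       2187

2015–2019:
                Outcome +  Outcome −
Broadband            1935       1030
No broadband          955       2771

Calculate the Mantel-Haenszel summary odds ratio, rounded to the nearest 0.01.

OR_MH = Σ(aᵢdᵢ/nᵢ) / Σ(bᵢcᵢ/nᵢ), where nᵢ is the stratum total.
Stratum 1 (2010–2014): n = 5412; a·d/n = 726·2187/5412 = 293.3780; b·c/n = 2292·207/5412 = 87.6652
Stratum 2 (2015–2019): n = 6691; a·d/n = 1935·2771/6691 = 801.3578; b·c/n = 1030·955/6691 = 147.0109
OR_MH = (293.3780 + 801.3578) / (87.6652 + 147.0109) = 1094.7358 / 234.6761 = 4.66488

4.66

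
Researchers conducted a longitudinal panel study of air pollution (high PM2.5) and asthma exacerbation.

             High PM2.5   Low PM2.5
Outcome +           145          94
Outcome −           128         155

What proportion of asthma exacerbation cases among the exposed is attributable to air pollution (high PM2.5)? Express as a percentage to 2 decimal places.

Reading the table with exposure as columns: a = 145 (High PM2.5, case), b = 128 (High PM2.5, non-case), c = 94 (Low PM2.5, case), d = 155.
Risk in exposed = 145/273 = 0.53114; risk in unexposed = 94/249 = 0.37751.
RR = 0.53114/0.37751 = 1.40694
AR% = (RR − 1)/RR × 100 = (1.40694 − 1)/1.40694 × 100 = 28.9240%

28.92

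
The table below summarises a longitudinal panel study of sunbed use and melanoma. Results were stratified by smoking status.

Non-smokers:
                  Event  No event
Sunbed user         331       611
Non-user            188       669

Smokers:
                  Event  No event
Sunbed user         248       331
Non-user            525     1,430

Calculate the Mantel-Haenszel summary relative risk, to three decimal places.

1.598

RR_MH = Σ(aᵢ·n₀ᵢ/nᵢ) / Σ(cᵢ·n₁ᵢ/nᵢ), with n₁ᵢ = aᵢ+bᵢ (exposed), n₀ᵢ = cᵢ+dᵢ (unexposed), nᵢ = n₁ᵢ+n₀ᵢ.
Stratum 1 (Non-smokers): n₁ = 942, n₀ = 857, n = 1799; a·n₀/n = 331·857/1799 = 157.6804; c·n₁/n = 188·942/1799 = 98.4414
Stratum 2 (Smokers): n₁ = 579, n₀ = 1955, n = 2534; a·n₀/n = 248·1955/2534 = 191.3339; c·n₁/n = 525·579/2534 = 119.9586
RR_MH = (157.6804 + 191.3339) / (98.4414 + 119.9586) = 349.0142 / 218.3999 = 1.59805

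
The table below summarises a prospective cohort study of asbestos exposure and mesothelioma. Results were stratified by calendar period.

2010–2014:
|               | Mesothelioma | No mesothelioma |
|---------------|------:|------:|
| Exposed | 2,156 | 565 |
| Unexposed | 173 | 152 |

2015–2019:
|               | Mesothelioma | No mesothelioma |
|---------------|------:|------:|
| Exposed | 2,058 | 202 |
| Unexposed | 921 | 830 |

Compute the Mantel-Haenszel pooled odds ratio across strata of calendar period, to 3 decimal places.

6.798

OR_MH = Σ(aᵢdᵢ/nᵢ) / Σ(bᵢcᵢ/nᵢ), where nᵢ is the stratum total.
Stratum 1 (2010–2014): n = 3046; a·d/n = 2156·152/3046 = 107.5877; b·c/n = 565·173/3046 = 32.0896
Stratum 2 (2015–2019): n = 4011; a·d/n = 2058·830/4011 = 425.8639; b·c/n = 202·921/4011 = 46.3829
OR_MH = (107.5877 + 425.8639) / (32.0896 + 46.3829) = 533.4515 / 78.4726 = 6.79794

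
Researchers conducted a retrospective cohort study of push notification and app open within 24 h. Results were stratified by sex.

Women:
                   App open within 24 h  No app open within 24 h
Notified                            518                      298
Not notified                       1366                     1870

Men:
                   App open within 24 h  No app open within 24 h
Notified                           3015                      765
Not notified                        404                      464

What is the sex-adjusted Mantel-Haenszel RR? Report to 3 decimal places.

RR_MH = Σ(aᵢ·n₀ᵢ/nᵢ) / Σ(cᵢ·n₁ᵢ/nᵢ), with n₁ᵢ = aᵢ+bᵢ (exposed), n₀ᵢ = cᵢ+dᵢ (unexposed), nᵢ = n₁ᵢ+n₀ᵢ.
Stratum 1 (Women): n₁ = 816, n₀ = 3236, n = 4052; a·n₀/n = 518·3236/4052 = 413.6841; c·n₁/n = 1366·816/4052 = 275.0879
Stratum 2 (Men): n₁ = 3780, n₀ = 868, n = 4648; a·n₀/n = 3015·868/4648 = 563.0422; c·n₁/n = 404·3780/4648 = 328.5542
RR_MH = (413.6841 + 563.0422) / (275.0879 + 328.5542) = 976.7263 / 603.6421 = 1.61806

1.618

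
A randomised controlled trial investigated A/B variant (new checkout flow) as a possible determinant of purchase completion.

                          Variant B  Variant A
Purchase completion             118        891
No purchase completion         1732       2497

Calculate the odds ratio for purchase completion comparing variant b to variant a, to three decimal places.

0.191

Reading the table with exposure as columns: a = 118 (Variant B, case), b = 1732 (Variant B, non-case), c = 891 (Variant A, case), d = 2497.
OR = (a·d)/(b·c) = (118 × 2497) / (1732 × 891) = 294646 / 1543212 = 0.19093
Exposure is associated with lower odds of purchase completion (OR = 0.19 < 1).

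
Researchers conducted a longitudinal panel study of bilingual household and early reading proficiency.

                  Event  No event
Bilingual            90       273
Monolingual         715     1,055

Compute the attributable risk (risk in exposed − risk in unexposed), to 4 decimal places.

Cells: a = 90, b = 273, c = 715, d = 1055.
Risk in exposed = 90/363 = 0.247934; risk in unexposed = 715/1770 = 0.403955.
Risk difference = 0.247934 − 0.403955 = -0.156021

-0.1560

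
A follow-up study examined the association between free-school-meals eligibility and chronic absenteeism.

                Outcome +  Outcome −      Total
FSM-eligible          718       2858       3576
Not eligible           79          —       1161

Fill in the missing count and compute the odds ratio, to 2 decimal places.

3.44

The missing cell is in the unexposed row: 1161 − 79 = 1082.
So a = 718, b = 2858, c = 79, d = 1082.
OR = (a·d)/(b·c) = (718 × 1082) / (2858 × 79) = 776876 / 225782 = 3.44082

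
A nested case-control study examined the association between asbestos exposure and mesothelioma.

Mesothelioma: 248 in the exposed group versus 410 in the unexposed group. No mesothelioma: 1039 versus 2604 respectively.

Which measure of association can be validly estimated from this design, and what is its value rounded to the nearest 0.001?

1.516

From the description: a = 248, b = 1039, c = 410, d = 2604.
This is a nested case-control study: participants were sampled on outcome status, so risks in the source population cannot be estimated directly — relative risk is not valid here. The odds ratio is the appropriate measure.
OR = (a·d)/(b·c) = (248 × 2604) / (1039 × 410) = 645792 / 425990 = 1.51598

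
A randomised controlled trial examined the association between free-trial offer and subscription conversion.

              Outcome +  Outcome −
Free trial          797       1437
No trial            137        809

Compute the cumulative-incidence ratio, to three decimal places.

2.463

Cells: a = 797, b = 1437, c = 137, d = 809.
Risk in exposed = 797/2234 = 0.35676; risk in unexposed = 137/946 = 0.14482.
RR = 0.35676 / 0.14482 = 2.46346
The risk among the exposed is 2.46 times that among the unexposed.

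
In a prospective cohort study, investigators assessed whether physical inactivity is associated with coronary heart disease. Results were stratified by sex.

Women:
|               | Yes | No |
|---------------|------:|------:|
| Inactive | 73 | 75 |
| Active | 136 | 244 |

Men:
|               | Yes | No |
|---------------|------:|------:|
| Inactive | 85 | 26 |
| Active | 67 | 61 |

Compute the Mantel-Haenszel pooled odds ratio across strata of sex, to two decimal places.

OR_MH = Σ(aᵢdᵢ/nᵢ) / Σ(bᵢcᵢ/nᵢ), where nᵢ is the stratum total.
Stratum 1 (Women): n = 528; a·d/n = 73·244/528 = 33.7348; b·c/n = 75·136/528 = 19.3182
Stratum 2 (Men): n = 239; a·d/n = 85·61/239 = 21.6946; b·c/n = 26·67/239 = 7.2887
OR_MH = (33.7348 + 21.6946) / (19.3182 + 7.2887) = 55.4294 / 26.6069 = 2.08327

2.08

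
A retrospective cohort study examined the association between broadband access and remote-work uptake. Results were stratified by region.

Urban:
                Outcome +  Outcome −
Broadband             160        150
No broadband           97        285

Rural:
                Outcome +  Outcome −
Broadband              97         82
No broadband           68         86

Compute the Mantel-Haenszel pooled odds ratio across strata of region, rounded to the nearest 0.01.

2.41

OR_MH = Σ(aᵢdᵢ/nᵢ) / Σ(bᵢcᵢ/nᵢ), where nᵢ is the stratum total.
Stratum 1 (Urban): n = 692; a·d/n = 160·285/692 = 65.8960; b·c/n = 150·97/692 = 21.0260
Stratum 2 (Rural): n = 333; a·d/n = 97·86/333 = 25.0511; b·c/n = 82·68/333 = 16.7447
OR_MH = (65.8960 + 25.0511) / (21.0260 + 16.7447) = 90.9470 / 37.7708 = 2.40787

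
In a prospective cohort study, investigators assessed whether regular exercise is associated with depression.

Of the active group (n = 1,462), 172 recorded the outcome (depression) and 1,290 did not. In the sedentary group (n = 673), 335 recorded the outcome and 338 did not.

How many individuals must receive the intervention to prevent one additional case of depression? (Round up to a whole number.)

3

Risk in treated group = 172/1462 = 0.11765; risk in control = 335/673 = 0.49777.
Absolute risk reduction = 0.49777 − 0.11765 = 0.38012
NNT = 1 / ARR = 1 / 0.38012 = 2.631 → round up → 3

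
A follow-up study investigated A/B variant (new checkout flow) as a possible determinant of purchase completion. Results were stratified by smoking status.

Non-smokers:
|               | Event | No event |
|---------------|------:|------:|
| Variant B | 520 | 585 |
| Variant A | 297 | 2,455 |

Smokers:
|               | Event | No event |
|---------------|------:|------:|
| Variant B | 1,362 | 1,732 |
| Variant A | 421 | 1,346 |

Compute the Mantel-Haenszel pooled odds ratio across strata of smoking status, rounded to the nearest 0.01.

OR_MH = Σ(aᵢdᵢ/nᵢ) / Σ(bᵢcᵢ/nᵢ), where nᵢ is the stratum total.
Stratum 1 (Non-smokers): n = 3857; a·d/n = 520·2455/3857 = 330.9826; b·c/n = 585·297/3857 = 45.0467
Stratum 2 (Smokers): n = 4861; a·d/n = 1362·1346/4861 = 377.1347; b·c/n = 1732·421/4861 = 150.0045
OR_MH = (330.9826 + 377.1347) / (45.0467 + 150.0045) = 708.1174 / 195.0512 = 3.63042

3.63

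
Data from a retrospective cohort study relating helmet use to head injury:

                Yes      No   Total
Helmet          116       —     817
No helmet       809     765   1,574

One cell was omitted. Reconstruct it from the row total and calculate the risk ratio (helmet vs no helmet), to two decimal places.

The missing cell is in the exposed row: 817 − 116 = 701.
So a = 116, b = 701, c = 809, d = 765.
RR = [a/(a+b)] / [c/(c+d)] = (116/817) / (809/1574) = 0.14198/0.51398 = 0.27624

0.28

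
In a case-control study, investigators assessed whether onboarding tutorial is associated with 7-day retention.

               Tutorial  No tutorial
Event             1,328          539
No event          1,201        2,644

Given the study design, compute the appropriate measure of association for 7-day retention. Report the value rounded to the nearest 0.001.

Reading the table with exposure as columns: a = 1328 (Tutorial, case), b = 1201 (Tutorial, non-case), c = 539 (No tutorial, case), d = 2644.
This is a case-control study: participants were sampled on outcome status, so risks in the source population cannot be estimated directly — relative risk is not valid here. The odds ratio is the appropriate measure.
OR = (a·d)/(b·c) = (1328 × 2644) / (1201 × 539) = 3511232 / 647339 = 5.42410

5.424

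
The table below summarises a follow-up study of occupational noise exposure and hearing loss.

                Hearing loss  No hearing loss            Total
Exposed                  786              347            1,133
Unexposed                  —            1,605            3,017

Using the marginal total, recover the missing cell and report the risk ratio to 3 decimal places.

1.482

The missing cell is in the unexposed row: 3017 − 1605 = 1412.
So a = 786, b = 347, c = 1412, d = 1605.
RR = [a/(a+b)] / [c/(c+d)] = (786/1133) / (1412/3017) = 0.69373/0.46801 = 1.48229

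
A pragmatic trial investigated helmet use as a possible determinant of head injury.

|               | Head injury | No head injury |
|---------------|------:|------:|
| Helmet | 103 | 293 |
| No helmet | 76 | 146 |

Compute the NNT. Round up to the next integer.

Risk in treated group = 103/396 = 0.26010; risk in control = 76/222 = 0.34234.
Absolute risk reduction = 0.34234 − 0.26010 = 0.08224
NNT = 1 / ARR = 1 / 0.08224 = 12.159 → round up → 13

13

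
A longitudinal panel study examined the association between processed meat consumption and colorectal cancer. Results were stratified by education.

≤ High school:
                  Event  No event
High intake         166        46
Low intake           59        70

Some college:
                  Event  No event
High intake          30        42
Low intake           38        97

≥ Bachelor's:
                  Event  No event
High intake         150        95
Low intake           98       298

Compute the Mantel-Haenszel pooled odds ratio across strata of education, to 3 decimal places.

3.904

OR_MH = Σ(aᵢdᵢ/nᵢ) / Σ(bᵢcᵢ/nᵢ), where nᵢ is the stratum total.
Stratum 1 (≤ High school): n = 341; a·d/n = 166·70/341 = 34.0762; b·c/n = 46·59/341 = 7.9589
Stratum 2 (Some college): n = 207; a·d/n = 30·97/207 = 14.0580; b·c/n = 42·38/207 = 7.7101
Stratum 3 (≥ Bachelor's): n = 641; a·d/n = 150·298/641 = 69.7348; b·c/n = 95·98/641 = 14.5242
OR_MH = (34.0762 + 14.0580 + 69.7348) / (7.9589 + 7.7101 + 14.5242) = 117.8690 / 30.1933 = 3.90382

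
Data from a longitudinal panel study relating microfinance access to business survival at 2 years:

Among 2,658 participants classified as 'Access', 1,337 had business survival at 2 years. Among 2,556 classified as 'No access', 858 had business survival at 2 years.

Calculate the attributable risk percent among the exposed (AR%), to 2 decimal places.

33.27

From the description: a = 1337, b = 1321, c = 858, d = 1698.
Risk in exposed = 1337/2658 = 0.50301; risk in unexposed = 858/2556 = 0.33568.
RR = 0.50301/0.33568 = 1.49848
AR% = (RR − 1)/RR × 100 = (1.49848 − 1)/1.49848 × 100 = 33.2656%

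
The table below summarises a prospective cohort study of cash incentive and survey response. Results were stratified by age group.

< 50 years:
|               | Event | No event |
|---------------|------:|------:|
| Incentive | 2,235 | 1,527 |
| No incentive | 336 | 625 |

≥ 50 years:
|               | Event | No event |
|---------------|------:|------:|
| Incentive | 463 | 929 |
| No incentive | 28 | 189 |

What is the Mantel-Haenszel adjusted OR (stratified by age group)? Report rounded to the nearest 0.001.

2.806

OR_MH = Σ(aᵢdᵢ/nᵢ) / Σ(bᵢcᵢ/nᵢ), where nᵢ is the stratum total.
Stratum 1 (< 50 years): n = 4723; a·d/n = 2235·625/4723 = 295.7601; b·c/n = 1527·336/4723 = 108.6326
Stratum 2 (≥ 50 years): n = 1609; a·d/n = 463·189/1609 = 54.3860; b·c/n = 929·28/1609 = 16.1666
OR_MH = (295.7601 + 54.3860) / (108.6326 + 16.1666) = 350.1461 / 124.7992 = 2.80568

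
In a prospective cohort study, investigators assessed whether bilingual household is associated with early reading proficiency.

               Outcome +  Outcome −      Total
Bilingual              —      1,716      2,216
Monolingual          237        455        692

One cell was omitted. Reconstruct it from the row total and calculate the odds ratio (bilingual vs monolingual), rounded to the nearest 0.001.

The missing cell is in the exposed row: 2216 − 1716 = 500.
So a = 500, b = 1716, c = 237, d = 455.
OR = (a·d)/(b·c) = (500 × 455) / (1716 × 237) = 227500 / 406692 = 0.55939

0.559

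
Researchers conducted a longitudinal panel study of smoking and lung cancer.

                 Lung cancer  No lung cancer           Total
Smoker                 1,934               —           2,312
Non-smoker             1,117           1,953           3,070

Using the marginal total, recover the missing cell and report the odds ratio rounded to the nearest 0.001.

8.946

The missing cell is in the exposed row: 2312 − 1934 = 378.
So a = 1934, b = 378, c = 1117, d = 1953.
OR = (a·d)/(b·c) = (1934 × 1953) / (378 × 1117) = 3777102 / 422226 = 8.94569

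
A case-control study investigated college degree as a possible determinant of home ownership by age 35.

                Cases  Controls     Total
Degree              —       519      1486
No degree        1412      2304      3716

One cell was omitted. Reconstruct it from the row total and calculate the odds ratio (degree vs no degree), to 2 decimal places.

The missing cell is in the exposed row: 1486 − 519 = 967.
So a = 967, b = 519, c = 1412, d = 2304.
OR = (a·d)/(b·c) = (967 × 2304) / (519 × 1412) = 2227968 / 732828 = 3.04023

3.04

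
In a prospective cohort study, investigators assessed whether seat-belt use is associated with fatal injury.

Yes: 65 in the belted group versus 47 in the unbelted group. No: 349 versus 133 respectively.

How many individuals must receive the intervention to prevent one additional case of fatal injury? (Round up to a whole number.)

10

Risk in treated group = 65/414 = 0.15700; risk in control = 47/180 = 0.26111.
Absolute risk reduction = 0.26111 − 0.15700 = 0.10411
NNT = 1 / ARR = 1 / 0.10411 = 9.606 → round up → 10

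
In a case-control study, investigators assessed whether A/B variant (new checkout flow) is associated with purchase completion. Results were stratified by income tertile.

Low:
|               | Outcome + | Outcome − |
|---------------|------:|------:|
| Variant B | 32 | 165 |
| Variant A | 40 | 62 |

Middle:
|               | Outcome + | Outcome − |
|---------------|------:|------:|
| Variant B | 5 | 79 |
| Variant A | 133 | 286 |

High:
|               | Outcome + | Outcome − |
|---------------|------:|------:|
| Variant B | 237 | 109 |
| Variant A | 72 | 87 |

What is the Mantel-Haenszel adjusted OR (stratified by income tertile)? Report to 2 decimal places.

0.86

OR_MH = Σ(aᵢdᵢ/nᵢ) / Σ(bᵢcᵢ/nᵢ), where nᵢ is the stratum total.
Stratum 1 (Low): n = 299; a·d/n = 32·62/299 = 6.6355; b·c/n = 165·40/299 = 22.0736
Stratum 2 (Middle): n = 503; a·d/n = 5·286/503 = 2.8429; b·c/n = 79·133/503 = 20.8887
Stratum 3 (High): n = 505; a·d/n = 237·87/505 = 40.8297; b·c/n = 109·72/505 = 15.5406
OR_MH = (6.6355 + 2.8429 + 40.8297) / (22.0736 + 20.8887 + 15.5406) = 50.3081 / 58.5028 = 0.85993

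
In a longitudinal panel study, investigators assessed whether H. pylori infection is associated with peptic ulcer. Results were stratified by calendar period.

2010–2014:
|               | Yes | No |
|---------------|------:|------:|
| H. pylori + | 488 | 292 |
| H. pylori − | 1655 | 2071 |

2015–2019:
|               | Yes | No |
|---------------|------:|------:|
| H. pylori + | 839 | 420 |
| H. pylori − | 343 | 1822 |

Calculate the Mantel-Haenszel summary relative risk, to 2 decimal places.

2.26

RR_MH = Σ(aᵢ·n₀ᵢ/nᵢ) / Σ(cᵢ·n₁ᵢ/nᵢ), with n₁ᵢ = aᵢ+bᵢ (exposed), n₀ᵢ = cᵢ+dᵢ (unexposed), nᵢ = n₁ᵢ+n₀ᵢ.
Stratum 1 (2010–2014): n₁ = 780, n₀ = 3726, n = 4506; a·n₀/n = 488·3726/4506 = 403.5260; c·n₁/n = 1655·780/4506 = 286.4847
Stratum 2 (2015–2019): n₁ = 1259, n₀ = 2165, n = 3424; a·n₀/n = 839·2165/3424 = 530.5009; c·n₁/n = 343·1259/3424 = 126.1206
RR_MH = (403.5260 + 530.5009) / (286.4847 + 126.1206) = 934.0268 / 412.6053 = 2.26373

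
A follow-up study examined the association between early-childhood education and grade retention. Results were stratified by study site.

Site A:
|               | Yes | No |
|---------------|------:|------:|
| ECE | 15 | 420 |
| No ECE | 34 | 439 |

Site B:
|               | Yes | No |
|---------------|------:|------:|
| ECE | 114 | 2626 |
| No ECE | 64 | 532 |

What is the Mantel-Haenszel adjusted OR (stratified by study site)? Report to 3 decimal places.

OR_MH = Σ(aᵢdᵢ/nᵢ) / Σ(bᵢcᵢ/nᵢ), where nᵢ is the stratum total.
Stratum 1 (Site A): n = 908; a·d/n = 15·439/908 = 7.2522; b·c/n = 420·34/908 = 15.7269
Stratum 2 (Site B): n = 3336; a·d/n = 114·532/3336 = 18.1799; b·c/n = 2626·64/3336 = 50.3789
OR_MH = (7.2522 + 18.1799) / (15.7269 + 50.3789) = 25.4321 / 66.1058 = 0.38472

0.385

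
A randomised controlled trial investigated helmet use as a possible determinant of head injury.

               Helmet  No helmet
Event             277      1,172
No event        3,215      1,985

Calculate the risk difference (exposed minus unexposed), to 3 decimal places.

-0.292

Reading the table with exposure as columns: a = 277 (Helmet, case), b = 3215 (Helmet, non-case), c = 1172 (No helmet, case), d = 1985.
Risk in exposed = 277/3492 = 0.079324; risk in unexposed = 1172/3157 = 0.371239.
Risk difference = 0.079324 − 0.371239 = -0.291914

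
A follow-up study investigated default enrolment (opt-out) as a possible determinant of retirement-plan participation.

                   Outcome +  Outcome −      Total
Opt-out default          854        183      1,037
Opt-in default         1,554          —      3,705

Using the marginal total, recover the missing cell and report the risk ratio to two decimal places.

The missing cell is in the unexposed row: 3705 − 1554 = 2151.
So a = 854, b = 183, c = 1554, d = 2151.
RR = [a/(a+b)] / [c/(c+d)] = (854/1037) / (1554/3705) = 0.82353/0.41943 = 1.96343

1.96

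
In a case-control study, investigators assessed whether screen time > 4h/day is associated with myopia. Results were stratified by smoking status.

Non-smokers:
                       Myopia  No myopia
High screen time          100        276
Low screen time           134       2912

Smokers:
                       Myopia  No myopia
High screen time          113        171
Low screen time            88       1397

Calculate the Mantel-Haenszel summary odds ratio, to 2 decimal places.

OR_MH = Σ(aᵢdᵢ/nᵢ) / Σ(bᵢcᵢ/nᵢ), where nᵢ is the stratum total.
Stratum 1 (Non-smokers): n = 3422; a·d/n = 100·2912/3422 = 85.0964; b·c/n = 276·134/3422 = 10.8077
Stratum 2 (Smokers): n = 1769; a·d/n = 113·1397/1769 = 89.2374; b·c/n = 171·88/1769 = 8.5065
OR_MH = (85.0964 + 89.2374) / (10.8077 + 8.5065) = 174.3339 / 19.3142 = 9.02619

9.03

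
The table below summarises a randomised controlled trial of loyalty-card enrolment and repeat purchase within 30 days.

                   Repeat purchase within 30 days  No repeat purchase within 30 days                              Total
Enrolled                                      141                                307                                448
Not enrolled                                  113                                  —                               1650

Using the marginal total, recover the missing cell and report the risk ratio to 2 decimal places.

The missing cell is in the unexposed row: 1650 − 113 = 1537.
So a = 141, b = 307, c = 113, d = 1537.
RR = [a/(a+b)] / [c/(c+d)] = (141/448) / (113/1650) = 0.31473/0.06848 = 4.59565

4.60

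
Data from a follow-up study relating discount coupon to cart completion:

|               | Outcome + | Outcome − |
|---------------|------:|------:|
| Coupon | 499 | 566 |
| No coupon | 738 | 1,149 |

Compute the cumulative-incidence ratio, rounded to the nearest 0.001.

Cells: a = 499, b = 566, c = 738, d = 1149.
Risk in exposed = 499/1065 = 0.46854; risk in unexposed = 738/1887 = 0.39110.
RR = 0.46854 / 0.39110 = 1.19803
The risk among the exposed is 1.20 times that among the unexposed.

1.198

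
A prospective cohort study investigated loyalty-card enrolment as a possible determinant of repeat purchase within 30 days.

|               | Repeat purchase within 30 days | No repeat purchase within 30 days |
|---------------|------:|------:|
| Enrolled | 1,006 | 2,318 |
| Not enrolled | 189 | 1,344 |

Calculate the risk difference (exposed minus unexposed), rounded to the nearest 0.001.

0.179

Cells: a = 1006, b = 2318, c = 189, d = 1344.
Risk in exposed = 1006/3324 = 0.302647; risk in unexposed = 189/1533 = 0.123288.
Risk difference = 0.302647 − 0.123288 = 0.179360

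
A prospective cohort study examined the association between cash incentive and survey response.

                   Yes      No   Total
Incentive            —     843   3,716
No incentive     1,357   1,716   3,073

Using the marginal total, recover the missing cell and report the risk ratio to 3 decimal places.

The missing cell is in the exposed row: 3716 − 843 = 2873.
So a = 2873, b = 843, c = 1357, d = 1716.
RR = [a/(a+b)] / [c/(c+d)] = (2873/3716) / (1357/3073) = 0.77314/0.44159 = 1.75082

1.751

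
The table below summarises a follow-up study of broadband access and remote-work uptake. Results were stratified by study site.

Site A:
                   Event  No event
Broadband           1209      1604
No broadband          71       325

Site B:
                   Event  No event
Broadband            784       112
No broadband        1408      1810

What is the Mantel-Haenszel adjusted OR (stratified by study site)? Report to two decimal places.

OR_MH = Σ(aᵢdᵢ/nᵢ) / Σ(bᵢcᵢ/nᵢ), where nᵢ is the stratum total.
Stratum 1 (Site A): n = 3209; a·d/n = 1209·325/3209 = 122.4447; b·c/n = 1604·71/3209 = 35.4889
Stratum 2 (Site B): n = 4114; a·d/n = 784·1810/4114 = 344.9295; b·c/n = 112·1408/4114 = 38.3316
OR_MH = (122.4447 + 344.9295) / (35.4889 + 38.3316) = 467.3742 / 73.8205 = 6.33123

6.33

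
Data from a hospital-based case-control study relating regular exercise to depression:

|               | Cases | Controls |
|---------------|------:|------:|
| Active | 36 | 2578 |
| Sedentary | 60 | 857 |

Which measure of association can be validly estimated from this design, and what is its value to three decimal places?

0.199

Cells: a = 36, b = 2578, c = 60, d = 857.
This is a hospital-based case-control study: participants were sampled on outcome status, so risks in the source population cannot be estimated directly — relative risk is not valid here. The odds ratio is the appropriate measure.
OR = (a·d)/(b·c) = (36 × 857) / (2578 × 60) = 30852 / 154680 = 0.19946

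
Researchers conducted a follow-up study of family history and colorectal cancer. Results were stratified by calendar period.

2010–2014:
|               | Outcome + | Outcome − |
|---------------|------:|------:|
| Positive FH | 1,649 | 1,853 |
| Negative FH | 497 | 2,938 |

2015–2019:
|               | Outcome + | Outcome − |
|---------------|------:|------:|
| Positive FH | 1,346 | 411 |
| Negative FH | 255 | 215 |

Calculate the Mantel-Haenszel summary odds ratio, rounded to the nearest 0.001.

OR_MH = Σ(aᵢdᵢ/nᵢ) / Σ(bᵢcᵢ/nᵢ), where nᵢ is the stratum total.
Stratum 1 (2010–2014): n = 6937; a·d/n = 1649·2938/6937 = 698.3944; b·c/n = 1853·497/6937 = 132.7578
Stratum 2 (2015–2019): n = 2227; a·d/n = 1346·215/2227 = 129.9461; b·c/n = 411·255/2227 = 47.0611
OR_MH = (698.3944 + 129.9461) / (132.7578 + 47.0611) = 828.3405 / 179.8189 = 4.60653

4.607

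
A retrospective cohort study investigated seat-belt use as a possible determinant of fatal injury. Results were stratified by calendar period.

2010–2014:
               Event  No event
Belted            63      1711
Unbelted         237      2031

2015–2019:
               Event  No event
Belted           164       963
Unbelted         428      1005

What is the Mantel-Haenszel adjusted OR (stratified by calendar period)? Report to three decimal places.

0.368

OR_MH = Σ(aᵢdᵢ/nᵢ) / Σ(bᵢcᵢ/nᵢ), where nᵢ is the stratum total.
Stratum 1 (2010–2014): n = 4042; a·d/n = 63·2031/4042 = 31.6559; b·c/n = 1711·237/4042 = 100.3234
Stratum 2 (2015–2019): n = 2560; a·d/n = 164·1005/2560 = 64.3828; b·c/n = 963·428/2560 = 161.0016
OR_MH = (31.6559 + 64.3828) / (100.3234 + 161.0016) = 96.0387 / 261.3249 = 0.36751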